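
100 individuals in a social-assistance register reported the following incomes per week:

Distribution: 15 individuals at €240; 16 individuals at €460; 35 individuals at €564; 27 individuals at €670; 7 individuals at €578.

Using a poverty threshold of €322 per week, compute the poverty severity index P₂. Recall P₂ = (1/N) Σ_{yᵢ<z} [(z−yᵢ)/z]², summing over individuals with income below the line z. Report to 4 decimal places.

Below the line: 15×€240 (q = 15 of N = 100).
Gap ratios (z−y)/z: (322−240)/322 = 0.2547 (×15).
Squared: 0.0649 (×15).
Sum = 0.972763; P₂ = 0.972763 / 100 = 0.0097.

0.0097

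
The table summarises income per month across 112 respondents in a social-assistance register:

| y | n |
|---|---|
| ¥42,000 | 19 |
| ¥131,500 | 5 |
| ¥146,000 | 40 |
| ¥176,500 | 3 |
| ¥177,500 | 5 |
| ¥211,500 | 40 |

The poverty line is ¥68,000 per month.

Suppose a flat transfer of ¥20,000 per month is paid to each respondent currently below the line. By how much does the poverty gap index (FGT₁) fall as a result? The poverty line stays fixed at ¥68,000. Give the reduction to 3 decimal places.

0.050

Before: below the line — 19×¥42,000; poverty gap index (FGT₁) = 0.06486.
After the ¥20,000 transfer: below the line — 19×¥62,000; poverty gap index (FGT₁) = 0.01497.
Reduction = 0.06486 − 0.01497 = 0.050.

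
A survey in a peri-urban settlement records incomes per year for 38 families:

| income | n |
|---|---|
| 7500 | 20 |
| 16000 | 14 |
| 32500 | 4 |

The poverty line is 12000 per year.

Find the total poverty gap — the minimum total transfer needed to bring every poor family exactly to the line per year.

Below the line: 20×7500 (q = 20 of N = 38).
Individual gaps: 20×(12000−7500) = 90000.
Aggregate gap = 90000.

90000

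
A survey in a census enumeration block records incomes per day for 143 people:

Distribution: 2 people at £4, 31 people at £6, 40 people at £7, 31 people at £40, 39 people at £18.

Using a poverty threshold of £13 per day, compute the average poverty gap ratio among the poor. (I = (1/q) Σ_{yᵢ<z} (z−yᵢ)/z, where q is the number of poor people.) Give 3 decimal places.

Incomes under z: 2×£4, 31×£6, 40×£7 (q = 73 of N = 143).
Shortfall ratios (z−y)/z: 0.6923 (×2), 0.5385 (×31), 0.4615 (×40); sum = 36.538462.
I averages over the q = 73 poor units only: 36.538462 / 73 = 0.501.

0.501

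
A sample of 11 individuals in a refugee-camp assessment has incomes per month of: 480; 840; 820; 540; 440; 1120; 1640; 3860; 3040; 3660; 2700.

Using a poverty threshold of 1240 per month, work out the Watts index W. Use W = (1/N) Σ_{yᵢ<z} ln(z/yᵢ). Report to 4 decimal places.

Incomes under z: 440, 480, 540, 820, 840, 1120 (q = 6 of N = 11).
Log gaps: ln(1240/440) = 1.0361; ln(1240/480) = 0.9491; ln(1240/540) = 0.8313; ln(1240/820) = 0.4136; ln(1240/840) = 0.3895; ln(1240/1120) = 0.1018.
W = 3.721280 / 11 = 0.3383.

0.3383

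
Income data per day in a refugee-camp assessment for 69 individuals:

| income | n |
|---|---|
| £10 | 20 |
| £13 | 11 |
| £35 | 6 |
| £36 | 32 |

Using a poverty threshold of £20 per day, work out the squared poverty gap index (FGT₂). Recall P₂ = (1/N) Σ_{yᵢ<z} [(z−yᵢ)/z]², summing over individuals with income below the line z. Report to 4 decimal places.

Below z: 20×£10, 11×£13 (q = 31 of N = 69).
Shortfall ratios: (20−10)/20 = 0.5000 (×20); (20−13)/20 = 0.3500 (×11).
Squared: 0.2500 (×20); 0.1225 (×11).
Sum = 6.347500; P₂ = 6.347500 / 69 = 0.0920.

0.0920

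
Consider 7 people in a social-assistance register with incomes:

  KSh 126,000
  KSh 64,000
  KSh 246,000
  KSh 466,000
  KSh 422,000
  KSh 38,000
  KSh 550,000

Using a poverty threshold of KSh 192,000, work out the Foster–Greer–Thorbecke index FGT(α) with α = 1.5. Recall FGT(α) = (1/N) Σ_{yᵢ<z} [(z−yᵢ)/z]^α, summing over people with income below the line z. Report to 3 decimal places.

Below the line: KSh 38,000, KSh 64,000, KSh 126,000 (q = 3 of N = 7).
Relative gaps: (192000−38000)/192000 = 0.8021; (192000−64000)/192000 = 0.6667; (192000−126000)/192000 = 0.3438.
Raised to α = 1.5: 0.71834; 0.54433; 0.20154.
Sum = 1.464211; FGT(1.5) = 1.464211 / 7 = 0.209.

0.209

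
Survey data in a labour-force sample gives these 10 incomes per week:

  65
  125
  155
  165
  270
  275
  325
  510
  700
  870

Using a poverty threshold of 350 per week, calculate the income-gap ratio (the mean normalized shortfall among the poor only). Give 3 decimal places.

0.437

Poor units: 65, 125, 155, 165, 270, 275, 325 (q = 7 of N = 10).
Relative gaps: 0.8143, 0.6429, 0.5571, 0.5286, 0.2286, 0.2143, 0.0714; sum = 3.057143.
The income-gap ratio divides by q (the poor only): 3.057143 / 7 = 0.437.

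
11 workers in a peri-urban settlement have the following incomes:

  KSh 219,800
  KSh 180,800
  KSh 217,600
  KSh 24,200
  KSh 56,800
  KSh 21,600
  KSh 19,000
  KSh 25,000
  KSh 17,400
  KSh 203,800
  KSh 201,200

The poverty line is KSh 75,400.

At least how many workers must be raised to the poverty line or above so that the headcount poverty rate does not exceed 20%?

6 of the 11 workers are poor, so H = 6/11 = 0.545.
A headcount ratio of at most 20% allows at most ⌊0.20 × 11⌋ = 2 poor workers.
So at least 6 − 2 = 4 must be lifted.

4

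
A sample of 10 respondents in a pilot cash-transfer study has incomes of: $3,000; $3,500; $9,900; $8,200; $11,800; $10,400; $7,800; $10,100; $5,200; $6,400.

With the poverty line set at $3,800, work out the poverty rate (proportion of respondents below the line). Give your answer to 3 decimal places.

0.200

2 of the 10 respondents have income below $3,800.
H = 2/10 = 0.200.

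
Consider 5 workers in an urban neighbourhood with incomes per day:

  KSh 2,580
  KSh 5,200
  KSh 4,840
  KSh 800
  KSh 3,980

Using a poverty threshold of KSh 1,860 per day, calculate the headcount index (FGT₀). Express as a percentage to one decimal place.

1 of the 5 workers have income below KSh 1,860.
H = 1/5 = 20.0%.

20.0%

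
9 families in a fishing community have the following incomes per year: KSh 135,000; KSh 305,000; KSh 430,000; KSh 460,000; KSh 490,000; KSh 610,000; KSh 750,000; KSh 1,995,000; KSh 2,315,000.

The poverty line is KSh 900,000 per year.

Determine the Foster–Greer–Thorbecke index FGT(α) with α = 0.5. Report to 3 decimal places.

Below the line: KSh 135,000, KSh 305,000, KSh 430,000, KSh 460,000, KSh 490,000, KSh 610,000, KSh 750,000 (q = 7 of N = 9).
Shortfall ratios: (900000−135000)/900000 = 0.8500; (900000−305000)/900000 = 0.6611; (900000−430000)/900000 = 0.5222; (900000−460000)/900000 = 0.4889; (900000−490000)/900000 = 0.4556; (900000−610000)/900000 = 0.3222; (900000−750000)/900000 = 0.1667.
Raised to α = 0.5: 0.92195; 0.81309; 0.72265; 0.69921; 0.67495; 0.56765; 0.40825.
Sum = 4.807740; FGT(0.5) = 4.807740 / 9 = 0.534.

0.534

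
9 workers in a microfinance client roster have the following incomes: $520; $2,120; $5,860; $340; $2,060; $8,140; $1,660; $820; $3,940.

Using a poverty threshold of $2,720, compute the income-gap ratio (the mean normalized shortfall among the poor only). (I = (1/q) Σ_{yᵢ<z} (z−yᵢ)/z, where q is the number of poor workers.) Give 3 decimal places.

Poor units: $340, $520, $820, $1,660, $2,060, $2,120 (q = 6 of N = 9).
Relative gaps: 0.8750, 0.8088, 0.6985, 0.3897, 0.2426, 0.2206; sum = 3.235294.
The income-gap ratio divides by q (the poor only): 3.235294 / 6 = 0.539.

0.539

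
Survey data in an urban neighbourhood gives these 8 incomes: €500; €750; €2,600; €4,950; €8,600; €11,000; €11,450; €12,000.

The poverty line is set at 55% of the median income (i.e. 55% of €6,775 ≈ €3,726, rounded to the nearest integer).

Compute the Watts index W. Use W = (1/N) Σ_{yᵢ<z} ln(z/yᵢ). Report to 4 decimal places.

Incomes under z: €500, €750, €2,600 (q = 3 of N = 8).
Log shortfalls: ln(3726/500) = 2.0085; ln(3726/750) = 1.6030; ln(3726/2600) = 0.3598.
W = 3.971324 / 8 = 0.4964.

0.4964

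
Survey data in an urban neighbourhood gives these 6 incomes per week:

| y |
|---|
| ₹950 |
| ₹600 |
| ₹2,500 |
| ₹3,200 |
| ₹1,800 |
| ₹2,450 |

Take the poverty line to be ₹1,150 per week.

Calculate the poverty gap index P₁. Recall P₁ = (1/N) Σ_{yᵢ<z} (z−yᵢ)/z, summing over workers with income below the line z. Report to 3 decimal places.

Below the line: ₹600, ₹950 (q = 2 of N = 6).
Relative gaps: (1150−600)/1150 = 0.4783; (1150−950)/1150 = 0.1739.
Sum of shortfalls = 0.652174; P₁ averages over all N: 0.652174 / 6 = 0.109.

0.109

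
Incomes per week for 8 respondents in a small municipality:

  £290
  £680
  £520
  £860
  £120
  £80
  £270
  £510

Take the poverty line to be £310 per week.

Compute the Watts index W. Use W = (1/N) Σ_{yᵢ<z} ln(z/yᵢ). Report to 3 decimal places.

0.314

Incomes under z: £80, £120, £270, £290 (q = 4 of N = 8).
Log gaps: ln(310/80) = 1.3545; ln(310/120) = 0.9491; ln(310/270) = 0.1382; ln(310/290) = 0.0667.
W = 2.508468 / 8 = 0.314.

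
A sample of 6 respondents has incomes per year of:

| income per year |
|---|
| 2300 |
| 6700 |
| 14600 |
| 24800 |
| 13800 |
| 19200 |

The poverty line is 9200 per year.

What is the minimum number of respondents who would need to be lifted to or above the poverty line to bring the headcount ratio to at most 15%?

Currently q = 2 of N = 6 are below the line (H = 0.333).
A headcount ratio of at most 15% allows at most ⌊0.15 × 6⌋ = 0 poor respondents.
So at least 2 − 0 = 2 must be lifted.

2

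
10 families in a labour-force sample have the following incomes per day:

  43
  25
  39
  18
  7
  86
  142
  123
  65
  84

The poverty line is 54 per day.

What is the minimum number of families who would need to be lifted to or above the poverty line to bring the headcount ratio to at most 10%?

Currently q = 5 of N = 10 are below the line (H = 0.500).
A headcount ratio of at most 10% allows at most ⌊0.10 × 10⌋ = 1 poor families.
So at least 5 − 1 = 4 must be lifted.

4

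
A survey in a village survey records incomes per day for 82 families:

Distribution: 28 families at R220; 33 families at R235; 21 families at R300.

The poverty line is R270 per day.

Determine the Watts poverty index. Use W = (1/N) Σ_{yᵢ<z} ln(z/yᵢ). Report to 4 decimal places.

0.1258

Poor units: 28×R220, 33×R235 (q = 61 of N = 82).
Log gaps: ln(270/220) = 0.2048 (×28); ln(270/235) = 0.1388 (×33).
W = 10.315846 / 82 = 0.1258.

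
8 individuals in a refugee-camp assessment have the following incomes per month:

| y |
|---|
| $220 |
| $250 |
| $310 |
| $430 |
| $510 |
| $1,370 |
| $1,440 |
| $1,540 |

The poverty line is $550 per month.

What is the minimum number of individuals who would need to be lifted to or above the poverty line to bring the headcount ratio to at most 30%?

Currently q = 5 of N = 8 are below the line (H = 0.625).
A headcount ratio of at most 30% allows at most ⌊0.30 × 8⌋ = 2 poor individuals.
So at least 5 − 2 = 3 must be lifted.

3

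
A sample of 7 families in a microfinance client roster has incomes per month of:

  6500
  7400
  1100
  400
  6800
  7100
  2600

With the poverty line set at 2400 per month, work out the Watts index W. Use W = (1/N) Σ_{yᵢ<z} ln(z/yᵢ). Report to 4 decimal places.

0.3674

Below z: 400, 1100 (q = 2 of N = 7).
Log gaps: ln(2400/400) = 1.7918; ln(2400/1100) = 0.7802.
W = 2.571918 / 7 = 0.3674.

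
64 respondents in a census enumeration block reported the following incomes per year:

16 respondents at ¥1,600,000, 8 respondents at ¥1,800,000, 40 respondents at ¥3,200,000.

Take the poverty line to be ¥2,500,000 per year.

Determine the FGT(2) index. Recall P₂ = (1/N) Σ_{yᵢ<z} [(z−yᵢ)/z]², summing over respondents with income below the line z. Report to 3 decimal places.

Poor units: 16×¥1,600,000, 8×¥1,800,000 (q = 24 of N = 64).
Shortfall ratios: (2500000−1600000)/2500000 = 0.3600 (×16); (2500000−1800000)/2500000 = 0.2800 (×8).
Squared: 0.1296 (×16); 0.0784 (×8).
Sum = 2.700800; P₂ = 2.700800 / 64 = 0.042.

0.042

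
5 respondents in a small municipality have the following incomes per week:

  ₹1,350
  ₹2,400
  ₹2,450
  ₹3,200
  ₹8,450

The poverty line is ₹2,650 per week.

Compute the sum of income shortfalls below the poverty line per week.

₹1,750

Incomes under z: ₹1,350, ₹2,400, ₹2,450 (q = 3 of N = 5).
Individual gaps: 2650−1350 = 1300; 2650−2400 = 250; 2650−2450 = 200.
Aggregate gap = ₹1,750.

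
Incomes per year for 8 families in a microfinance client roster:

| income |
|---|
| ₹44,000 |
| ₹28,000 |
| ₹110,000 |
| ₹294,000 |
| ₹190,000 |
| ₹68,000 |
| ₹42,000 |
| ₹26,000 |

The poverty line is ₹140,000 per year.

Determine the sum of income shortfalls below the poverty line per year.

₹522,000

Below the line: ₹26,000, ₹28,000, ₹42,000, ₹44,000, ₹68,000, ₹110,000 (q = 6 of N = 8).
Individual gaps: 140000−26000 = 114000; 140000−28000 = 112000; 140000−42000 = 98000; 140000−44000 = 96000; 140000−68000 = 72000; 140000−110000 = 30000.
Aggregate gap = ₹522,000.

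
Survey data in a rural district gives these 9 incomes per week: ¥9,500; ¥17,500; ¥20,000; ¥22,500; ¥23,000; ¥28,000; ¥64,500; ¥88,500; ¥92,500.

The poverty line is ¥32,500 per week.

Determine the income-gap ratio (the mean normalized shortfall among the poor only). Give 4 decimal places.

Below z: ¥9,500, ¥17,500, ¥20,000, ¥22,500, ¥23,000, ¥28,000 (q = 6 of N = 9).
Relative gaps: 0.7077, 0.4615, 0.3846, 0.3077, 0.2923, 0.1385; sum = 2.292308.
I averages over the q = 6 poor units only: 2.292308 / 6 = 0.3821.

0.3821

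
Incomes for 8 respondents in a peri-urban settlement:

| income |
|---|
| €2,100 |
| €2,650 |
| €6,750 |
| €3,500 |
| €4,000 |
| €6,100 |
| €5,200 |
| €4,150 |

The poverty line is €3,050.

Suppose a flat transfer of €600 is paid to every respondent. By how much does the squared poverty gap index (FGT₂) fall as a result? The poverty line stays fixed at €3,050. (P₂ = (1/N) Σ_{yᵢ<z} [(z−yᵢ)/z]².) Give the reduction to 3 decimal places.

Before: below the line — €2,100, €2,650; squared poverty gap index (FGT₂) = 0.01428.
After the €600 transfer: below the line — €2,700; squared poverty gap index (FGT₂) = 0.00165.
Reduction = 0.01428 − 0.00165 = 0.013.

0.013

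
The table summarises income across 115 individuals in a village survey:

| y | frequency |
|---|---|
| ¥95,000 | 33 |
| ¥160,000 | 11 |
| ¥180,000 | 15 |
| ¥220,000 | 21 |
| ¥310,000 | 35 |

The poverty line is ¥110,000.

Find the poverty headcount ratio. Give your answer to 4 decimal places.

33 of the 115 individuals have income below ¥110,000.
H = 33/115 = 0.2870.

0.2870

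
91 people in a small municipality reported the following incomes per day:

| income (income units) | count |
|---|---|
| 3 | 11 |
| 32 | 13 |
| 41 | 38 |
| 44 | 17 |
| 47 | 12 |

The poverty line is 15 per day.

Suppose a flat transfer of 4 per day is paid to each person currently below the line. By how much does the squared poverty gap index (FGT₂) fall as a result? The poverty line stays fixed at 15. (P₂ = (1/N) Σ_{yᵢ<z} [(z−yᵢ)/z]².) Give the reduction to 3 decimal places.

0.043

Before: below the line — 11×3; squared poverty gap index (FGT₂) = 0.07736.
After the 4 transfer: below the line — 11×7; squared poverty gap index (FGT₂) = 0.03438.
Reduction = 0.07736 − 0.03438 = 0.043.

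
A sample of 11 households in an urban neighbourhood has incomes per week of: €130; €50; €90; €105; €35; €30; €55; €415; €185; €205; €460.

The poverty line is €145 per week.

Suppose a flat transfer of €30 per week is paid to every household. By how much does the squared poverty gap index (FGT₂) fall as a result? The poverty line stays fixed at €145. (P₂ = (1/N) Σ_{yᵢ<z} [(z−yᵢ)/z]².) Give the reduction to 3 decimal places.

Before: below the line — €30, €35, €50, €55, €90, €105, €130; squared poverty gap index (FGT₂) = 0.20452.
After the €30 transfer: below the line — €60, €65, €80, €85, €120, €135; squared poverty gap index (FGT₂) = 0.09588.
Reduction = 0.20452 − 0.09588 = 0.109.

0.109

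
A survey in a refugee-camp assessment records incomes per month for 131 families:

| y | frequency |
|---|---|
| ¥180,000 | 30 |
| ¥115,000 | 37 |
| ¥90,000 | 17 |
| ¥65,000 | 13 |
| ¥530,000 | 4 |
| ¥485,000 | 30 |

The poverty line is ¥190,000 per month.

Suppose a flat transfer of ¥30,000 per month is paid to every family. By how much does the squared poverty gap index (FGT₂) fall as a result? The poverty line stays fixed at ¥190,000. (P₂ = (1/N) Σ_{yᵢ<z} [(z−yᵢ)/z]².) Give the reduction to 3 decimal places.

0.065

Before: below the line — 13×¥65,000, 17×¥90,000, 37×¥115,000, 30×¥180,000; squared poverty gap index (FGT₂) = 0.12354.
After the ¥30,000 transfer: below the line — 13×¥95,000, 17×¥120,000, 37×¥145,000; squared poverty gap index (FGT₂) = 0.05827.
Reduction = 0.12354 − 0.05827 = 0.065.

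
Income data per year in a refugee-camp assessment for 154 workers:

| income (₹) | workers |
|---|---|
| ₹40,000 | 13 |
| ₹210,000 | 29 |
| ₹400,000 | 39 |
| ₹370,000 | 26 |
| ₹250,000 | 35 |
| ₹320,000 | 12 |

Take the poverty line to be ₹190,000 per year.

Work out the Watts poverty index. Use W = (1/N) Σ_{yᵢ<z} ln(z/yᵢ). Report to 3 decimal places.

0.132

Below the line: 13×₹40,000 (q = 13 of N = 154).
ln(z/y) terms: ln(190000/40000) = 1.5581 (×13).
W = 20.255880 / 154 = 0.132.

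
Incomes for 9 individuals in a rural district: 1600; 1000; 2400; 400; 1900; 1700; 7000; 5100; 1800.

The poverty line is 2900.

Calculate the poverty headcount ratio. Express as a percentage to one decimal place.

7 of the 9 individuals have income below 2900.
H = 7/9 = 77.8%.

77.8%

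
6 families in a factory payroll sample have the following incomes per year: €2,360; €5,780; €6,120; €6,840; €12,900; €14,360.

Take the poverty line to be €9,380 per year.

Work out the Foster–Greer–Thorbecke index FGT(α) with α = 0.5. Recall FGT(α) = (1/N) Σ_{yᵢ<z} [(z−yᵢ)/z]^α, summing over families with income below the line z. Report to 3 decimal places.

Below z: €2,360, €5,780, €6,120, €6,840 (q = 4 of N = 6).
Gap ratios (z−y)/z: (9380−2360)/9380 = 0.7484; (9380−5780)/9380 = 0.3838; (9380−6120)/9380 = 0.3475; (9380−6840)/9380 = 0.2708.
Raised to α = 0.5: 0.86510; 0.61951; 0.58953; 0.52037.
Sum = 2.594520; FGT(0.5) = 2.594520 / 6 = 0.432.

0.432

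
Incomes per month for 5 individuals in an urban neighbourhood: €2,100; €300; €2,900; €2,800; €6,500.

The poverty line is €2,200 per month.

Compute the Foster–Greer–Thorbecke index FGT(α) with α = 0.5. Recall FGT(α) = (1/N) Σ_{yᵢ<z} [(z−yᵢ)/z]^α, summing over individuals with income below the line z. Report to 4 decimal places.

Incomes under z: €300, €2,100 (q = 2 of N = 5).
Gap ratios (z−y)/z: (2200−300)/2200 = 0.8636; (2200−2100)/2200 = 0.0455.
Raised to α = 0.5: 0.92932; 0.21320.
Sum = 1.142521; FGT(0.5) = 1.142521 / 5 = 0.2285.

0.2285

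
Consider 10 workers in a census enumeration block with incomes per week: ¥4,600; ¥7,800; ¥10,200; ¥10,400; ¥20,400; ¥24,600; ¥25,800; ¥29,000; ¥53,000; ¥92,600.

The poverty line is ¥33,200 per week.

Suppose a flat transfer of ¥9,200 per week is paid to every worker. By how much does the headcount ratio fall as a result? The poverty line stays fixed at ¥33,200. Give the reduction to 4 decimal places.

0.3000

Before: below the line — ¥4,600, ¥7,800, ¥10,200, ¥10,400, ¥20,400, ¥24,600, ¥25,800, ¥29,000; headcount ratio = 0.800000.
After the ¥9,200 transfer: below the line — ¥13,800, ¥17,000, ¥19,400, ¥19,600, ¥29,600; headcount ratio = 0.500000.
Reduction = 0.800000 − 0.500000 = 0.3000.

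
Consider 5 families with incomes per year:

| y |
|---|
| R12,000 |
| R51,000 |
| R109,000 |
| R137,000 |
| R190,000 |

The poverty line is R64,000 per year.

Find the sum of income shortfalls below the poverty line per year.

R65,000

Below the line: R12,000, R51,000 (q = 2 of N = 5).
Individual gaps: 64000−12000 = 52000; 64000−51000 = 13000.
Aggregate gap = R65,000.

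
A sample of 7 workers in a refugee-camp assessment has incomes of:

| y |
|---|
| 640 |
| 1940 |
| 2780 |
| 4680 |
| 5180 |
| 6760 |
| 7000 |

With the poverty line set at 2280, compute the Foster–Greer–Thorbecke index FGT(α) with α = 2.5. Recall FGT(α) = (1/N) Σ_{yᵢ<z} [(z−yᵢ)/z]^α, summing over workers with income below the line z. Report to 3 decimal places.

Below z: 640, 1940 (q = 2 of N = 7).
Shortfall ratios: (2280−640)/2280 = 0.7193; (2280−1940)/2280 = 0.1491.
Raised to α = 2.5: 0.43881; 0.00859.
Sum = 0.447393; FGT(2.5) = 0.447393 / 7 = 0.064.

0.064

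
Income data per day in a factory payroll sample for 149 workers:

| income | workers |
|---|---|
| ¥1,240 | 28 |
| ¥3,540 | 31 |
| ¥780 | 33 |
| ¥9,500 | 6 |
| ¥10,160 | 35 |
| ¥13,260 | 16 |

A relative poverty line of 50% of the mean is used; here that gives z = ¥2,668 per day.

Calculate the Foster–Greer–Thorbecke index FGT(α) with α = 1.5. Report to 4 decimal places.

Below z: 33×¥780, 28×¥1,240 (q = 61 of N = 149).
Shortfall ratios: (2668−780)/2668 = 0.7076 (×33); (2668−1240)/2668 = 0.5352 (×28).
Raised to α = 1.5: 0.59528 (×33); 0.39157 (×28).
Sum = 30.608439; FGT(1.5) = 30.608439 / 149 = 0.2054.

0.2054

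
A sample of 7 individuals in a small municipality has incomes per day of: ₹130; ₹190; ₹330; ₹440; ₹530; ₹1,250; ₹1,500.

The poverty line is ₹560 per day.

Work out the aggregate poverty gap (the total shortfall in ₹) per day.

₹1,180

Incomes under z: ₹130, ₹190, ₹330, ₹440, ₹530 (q = 5 of N = 7).
Individual gaps: 560−130 = 430; 560−190 = 370; 560−330 = 230; 560−440 = 120; 560−530 = 30.
Aggregate gap = ₹1,180.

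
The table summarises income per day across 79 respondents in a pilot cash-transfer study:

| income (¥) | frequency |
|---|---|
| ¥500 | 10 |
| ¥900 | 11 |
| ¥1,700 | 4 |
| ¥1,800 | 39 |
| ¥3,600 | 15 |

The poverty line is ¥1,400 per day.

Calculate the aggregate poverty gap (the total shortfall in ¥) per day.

Poor units: 10×¥500, 11×¥900 (q = 21 of N = 79).
Individual gaps: 10×(1400−500) = 9000; 11×(1400−900) = 5500.
Aggregate gap = ¥14,500.

¥14,500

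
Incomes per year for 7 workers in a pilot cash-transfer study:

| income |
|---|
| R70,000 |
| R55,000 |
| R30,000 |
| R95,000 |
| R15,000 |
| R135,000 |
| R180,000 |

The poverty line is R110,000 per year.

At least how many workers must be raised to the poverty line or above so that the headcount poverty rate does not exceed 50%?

Currently q = 5 of N = 7 are below the line (H = 0.714).
A headcount ratio of at most 50% allows at most ⌊0.50 × 7⌋ = 3 poor workers.
So at least 5 − 3 = 2 must be lifted.

2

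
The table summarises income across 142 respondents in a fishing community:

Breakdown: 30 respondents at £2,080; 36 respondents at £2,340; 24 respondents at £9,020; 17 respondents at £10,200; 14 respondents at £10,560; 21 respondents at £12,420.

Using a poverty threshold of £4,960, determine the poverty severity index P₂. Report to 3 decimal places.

0.142

Below z: 30×£2,080, 36×£2,340 (q = 66 of N = 142).
Gap ratios (z−y)/z: (4960−2080)/4960 = 0.5806 (×30); (4960−2340)/4960 = 0.5282 (×36).
Squared: 0.3371 (×30); 0.2790 (×36).
Sum = 20.159274; P₂ = 20.159274 / 142 = 0.142.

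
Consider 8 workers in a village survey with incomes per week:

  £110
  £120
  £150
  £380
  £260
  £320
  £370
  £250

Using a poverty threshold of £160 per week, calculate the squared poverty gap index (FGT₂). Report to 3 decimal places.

0.021

Below z: £110, £120, £150 (q = 3 of N = 8).
Relative gaps: (160−110)/160 = 0.3125; (160−120)/160 = 0.2500; (160−150)/160 = 0.0625.
Squared: 0.0977; 0.0625; 0.0039.
Sum = 0.164062; P₂ = 0.164062 / 8 = 0.021.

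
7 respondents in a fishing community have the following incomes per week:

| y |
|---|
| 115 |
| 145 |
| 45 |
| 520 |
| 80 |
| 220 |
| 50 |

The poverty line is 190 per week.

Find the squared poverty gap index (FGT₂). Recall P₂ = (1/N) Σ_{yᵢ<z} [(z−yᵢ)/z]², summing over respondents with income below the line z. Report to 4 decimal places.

Incomes under z: 45, 50, 80, 115, 145 (q = 5 of N = 7).
Relative gaps: (190−45)/190 = 0.7632; (190−50)/190 = 0.7368; (190−80)/190 = 0.5789; (190−115)/190 = 0.3947; (190−145)/190 = 0.2368.
Squared: 0.5824; 0.5429; 0.3352; 0.1558; 0.0561.
Sum = 1.672438; P₂ = 1.672438 / 7 = 0.2389.

0.2389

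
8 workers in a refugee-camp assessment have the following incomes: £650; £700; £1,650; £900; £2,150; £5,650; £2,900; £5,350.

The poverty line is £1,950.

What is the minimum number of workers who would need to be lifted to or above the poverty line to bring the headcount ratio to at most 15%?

3

4 of the 8 workers are poor, so H = 4/8 = 0.500.
A headcount ratio of at most 15% allows at most ⌊0.15 × 8⌋ = 1 poor workers.
So at least 4 − 1 = 3 must be lifted.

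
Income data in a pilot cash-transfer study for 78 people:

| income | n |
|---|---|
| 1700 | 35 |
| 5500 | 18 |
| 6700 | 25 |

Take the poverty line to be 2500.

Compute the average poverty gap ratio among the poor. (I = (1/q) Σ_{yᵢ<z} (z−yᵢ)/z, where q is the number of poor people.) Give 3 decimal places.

0.320

Below z: 35×1700 (q = 35 of N = 78).
Shortfall ratios (z−y)/z: 0.3200 (×35); sum = 11.200000.
The income-gap ratio divides by q (the poor only): 11.200000 / 35 = 0.320.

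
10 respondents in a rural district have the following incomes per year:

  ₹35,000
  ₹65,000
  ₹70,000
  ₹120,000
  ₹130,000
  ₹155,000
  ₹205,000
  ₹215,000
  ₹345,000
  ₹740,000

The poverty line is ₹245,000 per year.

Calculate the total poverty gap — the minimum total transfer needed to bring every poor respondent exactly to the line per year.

₹965,000

Below the line: ₹35,000, ₹65,000, ₹70,000, ₹120,000, ₹130,000, ₹155,000, ₹205,000, ₹215,000 (q = 8 of N = 10).
Individual gaps: 245000−35000 = 210000; 245000−65000 = 180000; 245000−70000 = 175000; 245000−120000 = 125000; 245000−130000 = 115000; 245000−155000 = 90000; 245000−205000 = 40000; 245000−215000 = 30000.
Aggregate gap = ₹965,000.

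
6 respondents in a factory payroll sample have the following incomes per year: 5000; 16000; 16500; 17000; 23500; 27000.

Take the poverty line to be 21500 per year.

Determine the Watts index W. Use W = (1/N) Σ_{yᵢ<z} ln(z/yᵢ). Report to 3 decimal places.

0.376

Below z: 5000, 16000, 16500, 17000 (q = 4 of N = 6).
Log shortfalls: ln(21500/5000) = 1.4586; ln(21500/16000) = 0.2955; ln(21500/16500) = 0.2647; ln(21500/17000) = 0.2348.
W = 2.253611 / 6 = 0.376.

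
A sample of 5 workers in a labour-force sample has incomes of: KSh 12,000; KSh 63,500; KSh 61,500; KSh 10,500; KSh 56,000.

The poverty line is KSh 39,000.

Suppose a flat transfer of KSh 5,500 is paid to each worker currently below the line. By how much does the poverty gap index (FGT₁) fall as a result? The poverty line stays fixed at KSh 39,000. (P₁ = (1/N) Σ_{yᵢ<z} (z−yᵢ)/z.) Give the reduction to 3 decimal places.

0.056

Before: below the line — KSh 10,500, KSh 12,000; poverty gap index (FGT₁) = 0.28462.
After the KSh 5,500 transfer: below the line — KSh 16,000, KSh 17,500; poverty gap index (FGT₁) = 0.22821.
Reduction = 0.28462 − 0.22821 = 0.056.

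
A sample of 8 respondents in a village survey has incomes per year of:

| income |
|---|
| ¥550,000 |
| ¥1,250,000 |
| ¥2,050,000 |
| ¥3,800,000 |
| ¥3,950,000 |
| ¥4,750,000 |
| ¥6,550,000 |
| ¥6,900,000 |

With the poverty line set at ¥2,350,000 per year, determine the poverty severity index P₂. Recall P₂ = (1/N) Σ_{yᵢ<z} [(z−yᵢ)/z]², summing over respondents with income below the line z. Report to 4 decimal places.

Below the line: ¥550,000, ¥1,250,000, ¥2,050,000 (q = 3 of N = 8).
Relative gaps: (2350000−550000)/2350000 = 0.7660; (2350000−1250000)/2350000 = 0.4681; (2350000−2050000)/2350000 = 0.1277.
Squared: 0.5867; 0.2191; 0.0163.
Sum = 0.822091; P₂ = 0.822091 / 8 = 0.1028.

0.1028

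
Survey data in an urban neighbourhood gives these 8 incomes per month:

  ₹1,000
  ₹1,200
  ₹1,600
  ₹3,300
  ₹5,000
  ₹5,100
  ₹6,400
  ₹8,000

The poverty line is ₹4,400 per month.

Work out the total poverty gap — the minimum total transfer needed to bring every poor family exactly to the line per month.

₹10,500

Below z: ₹1,000, ₹1,200, ₹1,600, ₹3,300 (q = 4 of N = 8).
Individual gaps: 4400−1000 = 3400; 4400−1200 = 3200; 4400−1600 = 2800; 4400−3300 = 1100.
Aggregate gap = ₹10,500.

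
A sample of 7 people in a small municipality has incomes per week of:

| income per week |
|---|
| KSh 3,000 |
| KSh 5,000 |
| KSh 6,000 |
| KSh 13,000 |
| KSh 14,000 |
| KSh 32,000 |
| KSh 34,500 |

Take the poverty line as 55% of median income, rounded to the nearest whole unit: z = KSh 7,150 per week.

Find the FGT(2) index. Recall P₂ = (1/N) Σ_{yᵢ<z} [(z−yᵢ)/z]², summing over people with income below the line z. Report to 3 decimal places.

Below z: KSh 3,000, KSh 5,000, KSh 6,000 (q = 3 of N = 7).
Shortfall ratios: (7150−3000)/7150 = 0.5804; (7150−5000)/7150 = 0.3007; (7150−6000)/7150 = 0.1608.
Squared: 0.3369; 0.0904; 0.0259.
Sum = 0.453176; P₂ = 0.453176 / 7 = 0.065.

0.065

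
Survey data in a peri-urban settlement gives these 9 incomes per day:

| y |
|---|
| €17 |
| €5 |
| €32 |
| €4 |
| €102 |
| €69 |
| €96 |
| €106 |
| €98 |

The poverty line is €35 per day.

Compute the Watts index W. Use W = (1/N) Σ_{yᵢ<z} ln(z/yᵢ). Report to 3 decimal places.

0.547

Below z: €4, €5, €17, €32 (q = 4 of N = 9).
ln(z/y) terms: ln(35/4) = 2.1691; ln(35/5) = 1.9459; ln(35/17) = 0.7221; ln(35/32) = 0.0896.
W = 4.926711 / 9 = 0.547.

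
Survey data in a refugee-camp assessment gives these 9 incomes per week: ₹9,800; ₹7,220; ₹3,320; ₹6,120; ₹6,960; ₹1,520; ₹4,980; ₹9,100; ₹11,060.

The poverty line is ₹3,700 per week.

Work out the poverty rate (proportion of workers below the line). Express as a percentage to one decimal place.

22.2%

2 of the 9 workers have income below ₹3,700.
H = 2/9 = 22.2%.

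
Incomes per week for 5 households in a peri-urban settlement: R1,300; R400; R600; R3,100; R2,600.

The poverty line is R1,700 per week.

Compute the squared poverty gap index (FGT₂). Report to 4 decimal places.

0.2118

Poor units: R400, R600, R1,300 (q = 3 of N = 5).
Normalized shortfalls: (1700−400)/1700 = 0.7647; (1700−600)/1700 = 0.6471; (1700−1300)/1700 = 0.2353.
Squared: 0.5848; 0.4187; 0.0554.
Sum = 1.058824; P₂ = 1.058824 / 5 = 0.2118.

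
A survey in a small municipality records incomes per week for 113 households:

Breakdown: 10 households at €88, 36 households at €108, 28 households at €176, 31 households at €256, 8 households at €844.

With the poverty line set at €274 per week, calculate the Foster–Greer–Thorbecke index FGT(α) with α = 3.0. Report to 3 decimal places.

Poor units: 10×€88, 36×€108, 28×€176, 31×€256 (q = 105 of N = 113).
Normalized shortfalls: (274−88)/274 = 0.6788 (×10); (274−108)/274 = 0.6058 (×36); (274−176)/274 = 0.3577 (×28); (274−256)/274 = 0.0657 (×31).
Raised to α = 3.0: 0.31281 (×10); 0.22237 (×36); 0.04575 (×28); 0.00028 (×31).
Sum = 12.423293; FGT(3.0) = 12.423293 / 113 = 0.110.

0.110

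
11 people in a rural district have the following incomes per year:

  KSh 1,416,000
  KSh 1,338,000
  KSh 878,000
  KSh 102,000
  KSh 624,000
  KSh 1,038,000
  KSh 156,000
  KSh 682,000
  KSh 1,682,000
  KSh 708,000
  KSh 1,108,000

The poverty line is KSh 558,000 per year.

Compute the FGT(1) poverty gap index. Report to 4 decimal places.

Below the line: KSh 102,000, KSh 156,000 (q = 2 of N = 11).
Relative gaps: (558000−102000)/558000 = 0.8172; (558000−156000)/558000 = 0.7204.
Sum of shortfalls = 1.537634; P₁ averages over all N: 1.537634 / 11 = 0.1398.

0.1398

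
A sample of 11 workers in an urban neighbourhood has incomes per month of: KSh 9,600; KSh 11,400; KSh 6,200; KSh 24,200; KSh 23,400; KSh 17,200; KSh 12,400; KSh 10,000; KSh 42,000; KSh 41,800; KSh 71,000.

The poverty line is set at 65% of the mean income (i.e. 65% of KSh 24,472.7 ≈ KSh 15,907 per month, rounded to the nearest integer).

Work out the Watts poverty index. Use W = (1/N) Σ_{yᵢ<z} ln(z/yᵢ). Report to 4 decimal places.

Poor units: KSh 6,200, KSh 9,600, KSh 10,000, KSh 11,400, KSh 12,400 (q = 5 of N = 11).
Log shortfalls: ln(15907/6200) = 0.9422; ln(15907/9600) = 0.5050; ln(15907/10000) = 0.4642; ln(15907/11400) = 0.3331; ln(15907/12400) = 0.2491.
W = 2.493589 / 11 = 0.2267.

0.2267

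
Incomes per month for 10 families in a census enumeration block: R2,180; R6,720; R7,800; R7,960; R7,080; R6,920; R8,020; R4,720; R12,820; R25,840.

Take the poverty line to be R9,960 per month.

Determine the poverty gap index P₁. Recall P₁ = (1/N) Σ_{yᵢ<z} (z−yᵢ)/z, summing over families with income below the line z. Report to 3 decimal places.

Below z: R2,180, R4,720, R6,720, R6,920, R7,080, R7,800, R7,960, R8,020 (q = 8 of N = 10).
Normalized shortfalls: (9960−2180)/9960 = 0.7811; (9960−4720)/9960 = 0.5261; (9960−6720)/9960 = 0.3253; (9960−6920)/9960 = 0.3052; (9960−7080)/9960 = 0.2892; (9960−7800)/9960 = 0.2169; (9960−7960)/9960 = 0.2008; (9960−8020)/9960 = 0.1948.
Sum of shortfalls = 2.839357; P₁ averages over all N: 2.839357 / 10 = 0.284.

0.284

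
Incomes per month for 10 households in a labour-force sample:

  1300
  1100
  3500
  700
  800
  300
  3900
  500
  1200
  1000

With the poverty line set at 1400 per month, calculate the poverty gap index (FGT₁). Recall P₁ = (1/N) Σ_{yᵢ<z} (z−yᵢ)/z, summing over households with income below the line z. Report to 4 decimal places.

Below z: 300, 500, 700, 800, 1000, 1100, 1200, 1300 (q = 8 of N = 10).
Normalized shortfalls: (1400−300)/1400 = 0.7857; (1400−500)/1400 = 0.6429; (1400−700)/1400 = 0.5000; (1400−800)/1400 = 0.4286; (1400−1000)/1400 = 0.2857; (1400−1100)/1400 = 0.2143; (1400−1200)/1400 = 0.1429; (1400−1300)/1400 = 0.0714.
Σ = 3.071429. Dividing by the full population N = 10 gives P₁ = 0.3071.

0.3071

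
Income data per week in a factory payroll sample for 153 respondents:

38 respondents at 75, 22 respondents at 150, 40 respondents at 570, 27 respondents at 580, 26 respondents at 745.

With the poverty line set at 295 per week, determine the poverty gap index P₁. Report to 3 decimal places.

0.256

Incomes under z: 38×75, 22×150 (q = 60 of N = 153).
Relative gaps: (295−75)/295 = 0.7458 (×38); (295−150)/295 = 0.4915 (×22).
Sum of shortfalls = 39.152542; P₁ averages over all N: 39.152542 / 153 = 0.256.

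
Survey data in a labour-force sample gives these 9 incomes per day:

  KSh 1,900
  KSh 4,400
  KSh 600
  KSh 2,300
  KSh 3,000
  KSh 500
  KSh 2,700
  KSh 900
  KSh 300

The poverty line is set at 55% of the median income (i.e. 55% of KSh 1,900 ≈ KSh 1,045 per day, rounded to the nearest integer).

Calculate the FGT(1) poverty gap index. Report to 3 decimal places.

0.200

Poor units: KSh 300, KSh 500, KSh 600, KSh 900 (q = 4 of N = 9).
Normalized shortfalls: (1045−300)/1045 = 0.7129; (1045−500)/1045 = 0.5215; (1045−600)/1045 = 0.4258; (1045−900)/1045 = 0.1388.
Σ = 1.799043. Dividing by the full population N = 9 gives P₁ = 0.200.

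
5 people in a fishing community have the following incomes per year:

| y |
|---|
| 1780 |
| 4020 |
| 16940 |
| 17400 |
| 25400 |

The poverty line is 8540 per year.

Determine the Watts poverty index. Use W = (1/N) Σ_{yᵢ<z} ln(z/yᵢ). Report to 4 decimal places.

0.4643

Below the line: 1780, 4020 (q = 2 of N = 5).
ln(z/y) terms: ln(8540/1780) = 1.5681; ln(8540/4020) = 0.7535.
W = 2.321627 / 5 = 0.4643.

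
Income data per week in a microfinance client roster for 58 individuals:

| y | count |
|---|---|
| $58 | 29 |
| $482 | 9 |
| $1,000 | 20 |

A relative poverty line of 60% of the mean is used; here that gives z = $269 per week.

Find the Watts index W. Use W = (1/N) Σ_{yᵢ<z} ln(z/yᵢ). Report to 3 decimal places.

Below the line: 29×$58 (q = 29 of N = 58).
Log shortfalls: ln(269/58) = 1.5343 (×29).
W = 44.493783 / 58 = 0.767.

0.767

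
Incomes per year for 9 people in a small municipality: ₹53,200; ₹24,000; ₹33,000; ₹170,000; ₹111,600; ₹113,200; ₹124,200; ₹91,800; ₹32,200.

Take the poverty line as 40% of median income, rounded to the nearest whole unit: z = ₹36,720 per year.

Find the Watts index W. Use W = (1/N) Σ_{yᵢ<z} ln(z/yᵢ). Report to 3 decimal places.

Below z: ₹24,000, ₹32,200, ₹33,000 (q = 3 of N = 9).
Log gaps: ln(36720/24000) = 0.4253; ln(36720/32200) = 0.1314; ln(36720/33000) = 0.1068.
W = 0.663437 / 9 = 0.074.

0.074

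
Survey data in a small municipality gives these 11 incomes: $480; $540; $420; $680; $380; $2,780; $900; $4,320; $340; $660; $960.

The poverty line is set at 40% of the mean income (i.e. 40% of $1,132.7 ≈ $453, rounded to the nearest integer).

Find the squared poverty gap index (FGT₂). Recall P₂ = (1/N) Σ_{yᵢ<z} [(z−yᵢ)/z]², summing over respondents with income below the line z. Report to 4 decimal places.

Poor units: $340, $380, $420 (q = 3 of N = 11).
Normalized shortfalls: (453−340)/453 = 0.2494; (453−380)/453 = 0.1611; (453−420)/453 = 0.0728.
Squared: 0.0622; 0.0260; 0.0053.
Sum = 0.093500; P₂ = 0.093500 / 11 = 0.0085.

0.0085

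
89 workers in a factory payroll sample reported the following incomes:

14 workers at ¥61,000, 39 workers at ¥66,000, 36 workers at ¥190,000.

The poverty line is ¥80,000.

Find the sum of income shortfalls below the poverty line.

¥812,000

Poor units: 14×¥61,000, 39×¥66,000 (q = 53 of N = 89).
Individual gaps: 14×(80000−61000) = 266000; 39×(80000−66000) = 546000.
Aggregate gap = ¥812,000.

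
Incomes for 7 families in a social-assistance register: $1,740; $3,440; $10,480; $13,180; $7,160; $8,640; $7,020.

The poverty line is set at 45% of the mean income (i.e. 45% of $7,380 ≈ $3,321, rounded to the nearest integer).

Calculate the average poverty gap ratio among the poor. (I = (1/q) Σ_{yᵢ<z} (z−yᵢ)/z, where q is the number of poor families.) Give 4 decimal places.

Below the line: $1,740 (q = 1 of N = 7).
Relative gaps: 0.4761; sum = 0.476061.
The income-gap ratio divides by q (the poor only): 0.476061 / 1 = 0.4761.

0.4761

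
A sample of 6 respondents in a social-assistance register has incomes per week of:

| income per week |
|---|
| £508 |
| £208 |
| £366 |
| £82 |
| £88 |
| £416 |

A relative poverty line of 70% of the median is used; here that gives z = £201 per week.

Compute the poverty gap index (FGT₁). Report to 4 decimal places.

Below the line: £82, £88 (q = 2 of N = 6).
Relative gaps: (201−82)/201 = 0.5920; (201−88)/201 = 0.5622.
Σ = 1.154229. Dividing by the full population N = 6 gives P₁ = 0.1924.

0.1924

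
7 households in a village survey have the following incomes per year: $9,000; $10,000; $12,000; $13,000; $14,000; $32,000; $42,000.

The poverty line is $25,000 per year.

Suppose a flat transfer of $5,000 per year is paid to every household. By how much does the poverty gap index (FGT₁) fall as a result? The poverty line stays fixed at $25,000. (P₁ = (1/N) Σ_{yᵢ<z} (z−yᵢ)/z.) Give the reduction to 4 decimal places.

0.1429

Before: below the line — $9,000, $10,000, $12,000, $13,000, $14,000; poverty gap index (FGT₁) = 0.382857.
After the $5,000 transfer: below the line — $14,000, $15,000, $17,000, $18,000, $19,000; poverty gap index (FGT₁) = 0.240000.
Reduction = 0.382857 − 0.240000 = 0.1429.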